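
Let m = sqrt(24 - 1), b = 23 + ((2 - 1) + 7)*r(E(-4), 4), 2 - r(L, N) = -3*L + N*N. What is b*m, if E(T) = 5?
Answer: 31*sqrt(23) ≈ 148.67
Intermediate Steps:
r(L, N) = 2 - N**2 + 3*L (r(L, N) = 2 - (-3*L + N*N) = 2 - (-3*L + N**2) = 2 - (N**2 - 3*L) = 2 + (-N**2 + 3*L) = 2 - N**2 + 3*L)
b = 31 (b = 23 + ((2 - 1) + 7)*(2 - 1*4**2 + 3*5) = 23 + (1 + 7)*(2 - 1*16 + 15) = 23 + 8*(2 - 16 + 15) = 23 + 8*1 = 23 + 8 = 31)
m = sqrt(23) ≈ 4.7958
b*m = 31*sqrt(23)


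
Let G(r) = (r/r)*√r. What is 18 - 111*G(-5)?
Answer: 18 - 111*I*√5 ≈ 18.0 - 248.2*I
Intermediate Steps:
G(r) = √r (G(r) = 1*√r = √r)
18 - 111*G(-5) = 18 - 111*I*√5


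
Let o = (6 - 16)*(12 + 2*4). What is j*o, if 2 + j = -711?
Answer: 142600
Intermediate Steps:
j = -713 (j = -2 - 711 = -713)
o = -200 (o = -10*(12 + 8) = -10*20 = -200)
j*o = -713*(-200) = 142600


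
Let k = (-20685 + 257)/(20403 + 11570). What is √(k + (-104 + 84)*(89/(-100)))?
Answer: √438582753305/159865 ≈ 4.1426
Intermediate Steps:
k = -20428/31973 ≈ -0.63891
√(k + (-104 + 84)*(89/(-100))) = √(-20428/31973 + (-104 + 84)*(89/(-100))) = √(-20428/31973 - 1780*(-1)/100) = √(-20428/31973 - 20*(-89/100)) = √(-20428/31973 + 89/5) = √(2743457/159865) = √438582753305/159865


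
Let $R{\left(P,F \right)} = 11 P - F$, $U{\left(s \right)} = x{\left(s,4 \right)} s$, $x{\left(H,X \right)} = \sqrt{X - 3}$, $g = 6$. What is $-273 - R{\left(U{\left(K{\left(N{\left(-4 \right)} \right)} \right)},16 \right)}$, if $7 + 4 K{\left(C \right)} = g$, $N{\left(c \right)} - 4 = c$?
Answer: $- \frac{1017}{4} \approx -254.25$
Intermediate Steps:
$N{\left(c \right)} = 4 + c$
$x{\left(H,X \right)} = \sqrt{-3 + X}$
$K{\left(C \right)} = - \frac{1}{4}$ ($K{\left(C \right)} = - \frac{7}{4} + \frac{1}{4} \cdot 6 = - \frac{7}{4} + \frac{3}{2} = - \frac{1}{4}$)
$U{\left(s \right)} = s$ ($U{\left(s \right)} = \sqrt{-3 + 4} s = \sqrt{1} s = 1 s = s$)
$R{\left(P,F \right)} = - F + 11 P$
$-273 - R{\left(U{\left(K{\left(N{\left(-4 \right)} \right)} \right)},16 \right)} = -273 - \left(\left(-1\right) 16 + 11 \left(- \frac{1}{4}\right)\right) = -273 - \left(-16 - \frac{11}{4}\right) = -273 - - \frac{75}{4} = -273 + \frac{75}{4} = - \frac{1017}{4}$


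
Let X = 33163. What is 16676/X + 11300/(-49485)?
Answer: 90093992/328214211 ≈ 0.27450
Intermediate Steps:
16676/X + 11300/(-49485) = 16676/33163 + 11300/(-49485) = 16676*(1/33163) + 11300*(-1/49485) = 16676/33163 - 2260/9897 = 90093992/328214211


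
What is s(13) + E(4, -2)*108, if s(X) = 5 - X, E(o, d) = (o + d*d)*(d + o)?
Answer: 1720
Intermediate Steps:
E(o, d) = (d + o)*(o + d²) (E(o, d) = (o + d²)*(d + o) = (d + o)*(o + d²))
s(13) + E(4, -2)*108 = (5 - 1*13) + ((-2)³ + 4² - 2*4 + 4*(-2)²)*108 = (5 - 13) + (-8 + 16 - 8 + 4*4)*108 = -8 + (-8 + 16 - 8 + 16)*108 = -8 + 16*108 = -8 + 1728 = 1720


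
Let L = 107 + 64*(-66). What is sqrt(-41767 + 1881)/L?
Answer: -7*I*sqrt(814)/4117 ≈ -0.04851*I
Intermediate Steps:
L = -4117 (L = 107 - 4224 = -4117)
sqrt(-41767 + 1881)/L = sqrt(-41767 + 1881)/(-4117) = sqrt(-39886)*(-1/4117) = (7*I*sqrt(814))*(-1/4117) = -7*I*sqrt(814)/4117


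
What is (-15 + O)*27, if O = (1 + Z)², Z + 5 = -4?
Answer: 1323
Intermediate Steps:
Z = -9 (Z = -5 - 4 = -9)
O = 64 (O = (1 - 9)² = (-8)² = 64)
(-15 + O)*27 = (-15 + 64)*27 = 49*27 = 1323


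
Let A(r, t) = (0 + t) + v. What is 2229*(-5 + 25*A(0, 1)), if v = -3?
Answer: -122595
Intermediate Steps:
A(r, t) = -3 + t (A(r, t) = (0 + t) - 3 = t - 3 = -3 + t)
2229*(-5 + 25*A(0, 1)) = 2229*(-5 + 25*(-3 + 1)) = 2229*(-5 + 25*(-2)) = 2229*(-5 - 50) = 2229*(-55) = -122595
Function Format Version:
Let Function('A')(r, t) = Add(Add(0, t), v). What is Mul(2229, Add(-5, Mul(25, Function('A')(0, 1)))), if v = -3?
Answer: -122595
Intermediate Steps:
Function('A')(r, t) = Add(-3, t) (Function('A')(r, t) = Add(Add(0, t), -3) = Add(t, -3) = Add(-3, t))
Mul(2229, Add(-5, Mul(25, Function('A')(0, 1)))) = Mul(2229, Add(-5, Mul(25, Add(-3, 1)))) = Mul(2229, Add(-5, Mul(25, -2))) = Mul(2229, Add(-5, -50)) = Mul(2229, -55) = -122595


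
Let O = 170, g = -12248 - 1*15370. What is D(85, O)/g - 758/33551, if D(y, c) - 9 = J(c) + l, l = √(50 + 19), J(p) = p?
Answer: -26940073/926611518 - √69/27618 ≈ -0.029375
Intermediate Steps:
g = -27618 (g = -12248 - 15370 = -27618)
l = √69 ≈ 8.3066
D(y, c) = 9 + c + √69 (D(y, c) = 9 + (c + √69) = 9 + c + √69)
D(85, O)/g - 758/33551 = (9 + 170 + √69)/(-27618) - 758/33551 = (179 + √69)*(-1/27618) - 758*1/33551 = (-179/27618 - √69/27618) - 758/33551 = -26940073/926611518 - √69/27618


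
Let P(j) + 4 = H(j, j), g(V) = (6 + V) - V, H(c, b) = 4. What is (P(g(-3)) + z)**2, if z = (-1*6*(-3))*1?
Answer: 324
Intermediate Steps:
g(V) = 6
P(j) = 0 (P(j) = -4 + 4 = 0)
z = 18 (z = -6*(-3)*1 = 18*1 = 18)
(P(g(-3)) + z)**2 = (0 + 18)**2 = 18**2 = 324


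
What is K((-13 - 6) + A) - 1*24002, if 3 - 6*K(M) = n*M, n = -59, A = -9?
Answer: -145661/6 ≈ -24277.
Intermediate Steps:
K(M) = 1/2 + 59*M/6 (K(M) = 1/2 - (-59)*M/6 = 1/2 + 59*M/6)
K((-13 - 6) + A) - 1*24002 = (1/2 + 59*((-13 - 6) - 9)/6) - 1*24002 = (1/2 + 59*(-19 - 9)/6) - 24002 = (1/2 + (59/6)*(-28)) - 24002 = (1/2 - 826/3) - 24002 = -1649/6 - 24002 = -145661/6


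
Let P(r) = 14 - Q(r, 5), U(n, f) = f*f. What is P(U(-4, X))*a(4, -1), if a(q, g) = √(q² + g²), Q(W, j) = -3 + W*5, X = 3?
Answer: -28*√17 ≈ -115.45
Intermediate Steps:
Q(W, j) = -3 + 5*W
a(q, g) = √(g² + q²)
U(n, f) = f²
P(r) = 17 - 5*r (P(r) = 14 - (-3 + 5*r) = 14 + (3 - 5*r) = 17 - 5*r)
P(U(-4, X))*a(4, -1) = (17 - 5*3²)*√((-1)² + 4²) = (17 - 5*9)*√(1 + 16) = (17 - 45)*√17 = -28*√17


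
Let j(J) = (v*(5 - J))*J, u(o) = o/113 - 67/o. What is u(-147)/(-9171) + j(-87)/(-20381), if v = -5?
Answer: -6096339921142/3104830962261 ≈ -1.9635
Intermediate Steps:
u(o) = -67/o + o/113 (u(o) = o*(1/113) - 67/o = o/113 - 67/o = -67/o + o/113)
j(J) = J*(-25 + 5*J) (j(J) = (-5*(5 - J))*J = (-25 + 5*J)*J = J*(-25 + 5*J))
u(-147)/(-9171) + j(-87)/(-20381) = (-67/(-147) + (1/113)*(-147))/(-9171) + (5*(-87)*(-5 - 87))/(-20381) = (-67*(-1/147) - 147/113)*(-1/9171) + (5*(-87)*(-92))*(-1/20381) = (67/147 - 147/113)*(-1/9171) + 40020*(-1/20381) = -14038/16611*(-1/9171) - 40020/20381 = 14038/152339481 - 40020/20381 = -6096339921142/3104830962261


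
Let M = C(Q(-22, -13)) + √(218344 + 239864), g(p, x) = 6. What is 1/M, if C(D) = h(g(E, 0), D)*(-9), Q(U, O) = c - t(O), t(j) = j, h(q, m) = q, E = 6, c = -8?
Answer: 3/25294 + √3182/37941 ≈ 0.0016054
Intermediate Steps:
Q(U, O) = -8 - O
C(D) = -54 (C(D) = 6*(-9) = -54)
M = -54 + 12*√3182 (M = -54 + √(218344 + 239864) = -54 + √458208 = -54 + 12*√3182 ≈ 622.91)
1/M = 1/(-54 + 12*√3182)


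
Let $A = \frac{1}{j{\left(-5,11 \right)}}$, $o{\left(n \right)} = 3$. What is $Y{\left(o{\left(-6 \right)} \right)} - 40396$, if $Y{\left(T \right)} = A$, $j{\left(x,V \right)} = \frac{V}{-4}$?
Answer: $- \frac{444360}{11} \approx -40396.0$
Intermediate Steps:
$j{\left(x,V \right)} = - \frac{V}{4}$ ($j{\left(x,V \right)} = V \left(- \frac{1}{4}\right) = - \frac{V}{4}$)
$A = - \frac{4}{11}$ ($A = \frac{1}{\left(- \frac{1}{4}\right) 11} = \frac{1}{- \frac{11}{4}} = - \frac{4}{11} \approx -0.36364$)
$Y{\left(T \right)} = - \frac{4}{11}$
$Y{\left(o{\left(-6 \right)} \right)} - 40396 = - \frac{4}{11} - 40396 = - \frac{444360}{11}$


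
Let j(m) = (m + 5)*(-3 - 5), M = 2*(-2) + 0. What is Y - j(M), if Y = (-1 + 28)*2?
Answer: 62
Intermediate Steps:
Y = 54 (Y = 27*2 = 54)
M = -4 (M = -4 + 0 = -4)
j(m) = -40 - 8*m (j(m) = (5 + m)*(-8) = -40 - 8*m)
Y - j(M) = 54 - (-40 - 8*(-4)) = 54 - (-40 + 32) = 54 - 1*(-8) = 54 + 8 = 62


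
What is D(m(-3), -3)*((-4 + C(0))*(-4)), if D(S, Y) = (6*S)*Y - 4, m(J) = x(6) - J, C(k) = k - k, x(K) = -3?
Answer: -64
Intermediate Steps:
C(k) = 0
m(J) = -3 - J
D(S, Y) = -4 + 6*S*Y (D(S, Y) = 6*S*Y - 4 = -4 + 6*S*Y)
D(m(-3), -3)*((-4 + C(0))*(-4)) = (-4 + 6*(-3 - 1*(-3))*(-3))*((-4 + 0)*(-4)) = (-4 + 6*(-3 + 3)*(-3))*(-4*(-4)) = (-4 + 6*0*(-3))*16 = (-4 + 0)*16 = -4*16 = -64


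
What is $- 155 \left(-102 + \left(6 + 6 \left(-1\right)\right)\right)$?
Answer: $15810$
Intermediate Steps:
$- 155 \left(-102 + \left(6 + 6 \left(-1\right)\right)\right) = - 155 \left(-102 + \left(6 - 6\right)\right) = - 155 \left(-102 + 0\right) = \left(-155\right) \left(-102\right) = 15810$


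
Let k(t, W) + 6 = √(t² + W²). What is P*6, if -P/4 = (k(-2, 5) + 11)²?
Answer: -1296 - 240*√29 ≈ -2588.4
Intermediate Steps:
k(t, W) = -6 + √(W² + t²) (k(t, W) = -6 + √(t² + W²) = -6 + √(W² + t²))
P = -4*(5 + √29)² (P = -4*((-6 + √(5² + (-2)²)) + 11)² = -4*((-6 + √(25 + 4)) + 11)² = -4*((-6 + √29) + 11)² = -4*(5 + √29)² ≈ -431.41)
P*6 = (-216 - 40*√29)*6 = -1296 - 240*√29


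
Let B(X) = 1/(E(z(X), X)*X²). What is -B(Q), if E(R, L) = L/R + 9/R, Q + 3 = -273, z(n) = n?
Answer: -1/73692 ≈ -1.3570e-5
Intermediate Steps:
Q = -276 (Q = -3 - 273 = -276)
E(R, L) = 9/R + L/R
B(X) = 1/(X*(9 + X)) (B(X) = 1/(((9 + X)/X)*X²) = 1/(X*(9 + X)))
-B(Q) = -1/((-276)*(9 - 276)) = -(-1)/(276*(-267)) = -(-1)*(-1)/(276*267) = -1*1/73692 = -1/73692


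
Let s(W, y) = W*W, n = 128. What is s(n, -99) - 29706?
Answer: -13322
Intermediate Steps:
s(W, y) = W²
s(n, -99) - 29706 = 128² - 29706 = 16384 - 29706 = -13322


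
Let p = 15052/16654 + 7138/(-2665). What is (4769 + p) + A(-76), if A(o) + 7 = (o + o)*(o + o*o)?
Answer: -19121040284626/22191455 ≈ -8.6164e+5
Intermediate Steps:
A(o) = -7 + 2*o*(o + o**2) (A(o) = -7 + (o + o)*(o + o*o) = -7 + (2*o)*(o + o**2) = -7 + 2*o*(o + o**2))
p = -39381336/22191455 (p = 15052*(1/16654) + 7138*(-1/2665) = 7526/8327 - 7138/2665 = -39381336/22191455 ≈ -1.7746)
(4769 + p) + A(-76) = (4769 - 39381336/22191455) + (-7 + 2*(-76)**2 + 2*(-76)**3) = 105791667559/22191455 + (-7 + 2*5776 + 2*(-438976)) = 105791667559/22191455 + (-7 + 11552 - 877952) = 105791667559/22191455 - 866407 = -19121040284626/22191455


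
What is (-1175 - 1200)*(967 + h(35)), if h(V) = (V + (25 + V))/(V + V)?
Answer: -32197875/14 ≈ -2.2998e+6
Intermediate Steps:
h(V) = (25 + 2*V)/(2*V) (h(V) = (25 + 2*V)/((2*V)) = (25 + 2*V)*(1/(2*V)) = (25 + 2*V)/(2*V))
(-1175 - 1200)*(967 + h(35)) = (-1175 - 1200)*(967 + (25/2 + 35)/35) = -2375*(967 + (1/35)*(95/2)) = -2375*(967 + 19/14) = -2375*13557/14 = -32197875/14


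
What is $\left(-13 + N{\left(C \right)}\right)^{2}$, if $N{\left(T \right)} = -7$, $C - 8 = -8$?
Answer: $400$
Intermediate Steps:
$C = 0$ ($C = 8 - 8 = 0$)
$\left(-13 + N{\left(C \right)}\right)^{2} = \left(-13 - 7\right)^{2} = \left(-20\right)^{2} = 400$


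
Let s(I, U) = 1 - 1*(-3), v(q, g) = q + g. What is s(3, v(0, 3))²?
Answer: 16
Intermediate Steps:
v(q, g) = g + q
s(I, U) = 4 (s(I, U) = 1 + 3 = 4)
s(3, v(0, 3))² = 4² = 16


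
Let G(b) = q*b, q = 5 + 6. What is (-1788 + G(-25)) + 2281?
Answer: 218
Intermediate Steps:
q = 11
G(b) = 11*b
(-1788 + G(-25)) + 2281 = (-1788 + 11*(-25)) + 2281 = (-1788 - 275) + 2281 = -2063 + 2281 = 218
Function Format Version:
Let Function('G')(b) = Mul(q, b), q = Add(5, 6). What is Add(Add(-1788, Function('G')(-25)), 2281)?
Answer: 218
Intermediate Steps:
q = 11
Function('G')(b) = Mul(11, b)
Add(Add(-1788, Function('G')(-25)), 2281) = Add(Add(-1788, Mul(11, -25)), 2281) = Add(Add(-1788, -275), 2281) = Add(-2063, 2281) = 218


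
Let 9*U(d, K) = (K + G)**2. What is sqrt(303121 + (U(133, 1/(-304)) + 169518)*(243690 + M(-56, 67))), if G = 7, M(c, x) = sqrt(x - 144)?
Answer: sqrt(3817840816233946 + 15666678169*I*sqrt(77))/304 ≈ 2.0325e+5 + 3.6594*I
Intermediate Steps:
M(c, x) = sqrt(-144 + x)
U(d, K) = (7 + K)**2/9 (U(d, K) = (K + 7)**2/9 = (7 + K)**2/9)
sqrt(303121 + (U(133, 1/(-304)) + 169518)*(243690 + M(-56, 67))) = sqrt(303121 + ((7 + 1/(-304))**2/9 + 169518)*(243690 + sqrt(-144 + 67))) = sqrt(303121 + ((7 - 1/304)**2/9 + 169518)*(243690 + sqrt(-77))) = sqrt(303121 + ((2127/304)**2/9 + 169518)*(243690 + I*sqrt(77))) = sqrt(303121 + ((1/9)*(4524129/92416) + 169518)*(243690 + I*sqrt(77))) = sqrt(303121 + (502681/92416 + 169518)*(243690 + I*sqrt(77))) = sqrt(303121 + 15666678169*(243690 + I*sqrt(77))/92416) = sqrt(303121 + (1908906401501805/46208 + 15666678169*I*sqrt(77)/92416)) = sqrt(1908920408116973/46208 + 15666678169*I*sqrt(77)/92416)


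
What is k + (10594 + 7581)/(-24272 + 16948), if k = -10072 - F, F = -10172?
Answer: 714225/7324 ≈ 97.518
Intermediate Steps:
k = 100 (k = -10072 - 1*(-10172) = -10072 + 10172 = 100)
k + (10594 + 7581)/(-24272 + 16948) = 100 + (10594 + 7581)/(-24272 + 16948) = 100 + 18175/(-7324) = 100 + 18175*(-1/7324) = 100 - 18175/7324 = 714225/7324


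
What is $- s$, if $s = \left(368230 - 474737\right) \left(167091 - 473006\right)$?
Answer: $-32582088905$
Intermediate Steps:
$s = 32582088905$ ($s = \left(-106507\right) \left(-305915\right) = 32582088905$)
$- s = \left(-1\right) 32582088905 = -32582088905$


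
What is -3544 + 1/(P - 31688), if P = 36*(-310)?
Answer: -151853313/42848 ≈ -3544.0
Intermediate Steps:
P = -11160
-3544 + 1/(P - 31688) = -3544 + 1/(-11160 - 31688) = -3544 + 1/(-42848) = -3544 - 1/42848 = -151853313/42848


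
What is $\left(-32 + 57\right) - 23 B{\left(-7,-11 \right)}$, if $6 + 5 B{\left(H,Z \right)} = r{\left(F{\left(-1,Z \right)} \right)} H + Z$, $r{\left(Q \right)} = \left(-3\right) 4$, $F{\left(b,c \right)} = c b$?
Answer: $- \frac{1416}{5} \approx -283.2$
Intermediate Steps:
$F{\left(b,c \right)} = b c$
$r{\left(Q \right)} = -12$
$B{\left(H,Z \right)} = - \frac{6}{5} - \frac{12 H}{5} + \frac{Z}{5}$ ($B{\left(H,Z \right)} = - \frac{6}{5} + \frac{- 12 H + Z}{5} = - \frac{6}{5} + \frac{Z - 12 H}{5} = - \frac{6}{5} - \left(- \frac{Z}{5} + \frac{12 H}{5}\right) = - \frac{6}{5} - \frac{12 H}{5} + \frac{Z}{5}$)
$\left(-32 + 57\right) - 23 B{\left(-7,-11 \right)} = \left(-32 + 57\right) - 23 \left(- \frac{6}{5} - - \frac{84}{5} + \frac{1}{5} \left(-11\right)\right) = 25 - 23 \left(- \frac{6}{5} + \frac{84}{5} - \frac{11}{5}\right) = 25 - \frac{1541}{5} = - \frac{1416}{5}$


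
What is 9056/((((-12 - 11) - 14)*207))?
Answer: -9056/7659 ≈ -1.1824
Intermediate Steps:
9056/((((-12 - 11) - 14)*207)) = 9056/(((-23 - 14)*207)) = 9056/((-37*207)) = 9056/(-7659) = 9056*(-1/7659) = -9056/7659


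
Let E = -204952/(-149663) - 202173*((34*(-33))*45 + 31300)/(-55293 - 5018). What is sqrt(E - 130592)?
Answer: I*sqrt(15880925754918056876932842)/9026325193 ≈ 441.5*I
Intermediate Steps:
E = -580635160783738/9026325193 (E = -204952*(-1/149663) - 202173/((-60311/(-1122*45 + 31300))) = 204952/149663 - 202173/((-60311/(-50490 + 31300))) = 204952/149663 - 202173/((-60311/(-19190))) = 204952/149663 - 202173/((-60311*(-1/19190))) = 204952/149663 - 202173/60311/19190 = 204952/149663 - 202173*19190/60311 = 204952/149663 - 3879699870/60311 = -580635160783738/9026325193 ≈ -64327.)
sqrt(E - 130592) = sqrt(-580635160783738/9026325193 - 130592) = sqrt(-1759401020387994/9026325193) = I*sqrt(15880925754918056876932842)/9026325193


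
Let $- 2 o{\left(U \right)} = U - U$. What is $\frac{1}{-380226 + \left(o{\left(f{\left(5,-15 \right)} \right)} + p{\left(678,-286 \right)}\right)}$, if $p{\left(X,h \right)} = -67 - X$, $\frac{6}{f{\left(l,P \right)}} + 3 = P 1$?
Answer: $- \frac{1}{380971} \approx -2.6249 \cdot 10^{-6}$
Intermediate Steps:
$f{\left(l,P \right)} = \frac{6}{-3 + P}$ ($f{\left(l,P \right)} = \frac{6}{-3 + P 1} = \frac{6}{-3 + P}$)
$o{\left(U \right)} = 0$ ($o{\left(U \right)} = - \frac{U - U}{2} = \left(- \frac{1}{2}\right) 0 = 0$)
$\frac{1}{-380226 + \left(o{\left(f{\left(5,-15 \right)} \right)} + p{\left(678,-286 \right)}\right)} = \frac{1}{-380226 + \left(0 - 745\right)} = \frac{1}{-380226 - 745} = \frac{1}{-380971} = - \frac{1}{380971}$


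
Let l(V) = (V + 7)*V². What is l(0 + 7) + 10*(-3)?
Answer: 656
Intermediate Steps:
l(V) = V²*(7 + V) (l(V) = (7 + V)*V² = V²*(7 + V))
l(0 + 7) + 10*(-3) = (0 + 7)²*(7 + (0 + 7)) + 10*(-3) = 7²*(7 + 7) - 30 = 49*14 - 30 = 686 - 30 = 656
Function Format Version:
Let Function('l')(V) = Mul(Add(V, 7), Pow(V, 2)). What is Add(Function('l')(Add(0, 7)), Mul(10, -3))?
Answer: 656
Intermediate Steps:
Function('l')(V) = Mul(Pow(V, 2), Add(7, V)) (Function('l')(V) = Mul(Add(7, V), Pow(V, 2)) = Mul(Pow(V, 2), Add(7, V)))
Add(Function('l')(Add(0, 7)), Mul(10, -3)) = Add(Mul(Pow(Add(0, 7), 2), Add(7, Add(0, 7))), Mul(10, -3)) = Add(Mul(Pow(7, 2), Add(7, 7)), -30) = Add(Mul(49, 14), -30) = Add(686, -30) = 656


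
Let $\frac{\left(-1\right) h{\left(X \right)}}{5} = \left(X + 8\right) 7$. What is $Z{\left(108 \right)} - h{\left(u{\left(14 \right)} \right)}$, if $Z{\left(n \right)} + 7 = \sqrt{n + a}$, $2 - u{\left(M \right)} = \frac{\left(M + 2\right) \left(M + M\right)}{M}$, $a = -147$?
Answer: $-777 + i \sqrt{39} \approx -777.0 + 6.245 i$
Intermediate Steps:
$u{\left(M \right)} = -2 - 2 M$ ($u{\left(M \right)} = 2 - \frac{\left(M + 2\right) \left(M + M\right)}{M} = 2 - \frac{\left(2 + M\right) 2 M}{M} = 2 - \frac{2 M \left(2 + M\right)}{M} = 2 - \left(4 + 2 M\right) = -2 - 2 M$)
$h{\left(X \right)} = -280 - 35 X$ ($h{\left(X \right)} = - 5 \left(X + 8\right) 7 = - 5 \left(8 + X\right) 7 = - 5 \left(56 + 7 X\right) = -280 - 35 X$)
$Z{\left(n \right)} = -7 + \sqrt{-147 + n}$ ($Z{\left(n \right)} = -7 + \sqrt{n - 147} = -7 + \sqrt{-147 + n}$)
$Z{\left(108 \right)} - h{\left(u{\left(14 \right)} \right)} = \left(-7 + \sqrt{-147 + 108}\right) - \left(-280 - 35 \left(-2 - 28\right)\right) = \left(-7 + \sqrt{-39}\right) - \left(-280 - 35 \left(-2 - 28\right)\right) = \left(-7 + i \sqrt{39}\right) - \left(-280 - -1050\right) = \left(-7 + i \sqrt{39}\right) - \left(-280 + 1050\right) = \left(-7 + i \sqrt{39}\right) - 770 = -777 + i \sqrt{39}$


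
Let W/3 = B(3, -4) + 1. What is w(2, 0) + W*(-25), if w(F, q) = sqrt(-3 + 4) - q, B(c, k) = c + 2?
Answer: -449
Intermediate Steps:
B(c, k) = 2 + c
W = 18 (W = 3*((2 + 3) + 1) = 3*(5 + 1) = 3*6 = 18)
w(F, q) = 1 - q (w(F, q) = sqrt(1) - q = 1 - q)
w(2, 0) + W*(-25) = (1 - 1*0) + 18*(-25) = (1 + 0) - 450 = 1 - 450 = -449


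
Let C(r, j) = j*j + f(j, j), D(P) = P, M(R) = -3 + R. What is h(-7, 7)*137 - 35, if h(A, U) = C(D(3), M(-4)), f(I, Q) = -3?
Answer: 6267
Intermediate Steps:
C(r, j) = -3 + j² (C(r, j) = j*j - 3 = j² - 3 = -3 + j²)
h(A, U) = 46 (h(A, U) = -3 + (-3 - 4)² = -3 + (-7)² = -3 + 49 = 46)
h(-7, 7)*137 - 35 = 46*137 - 35 = 6302 - 35 = 6267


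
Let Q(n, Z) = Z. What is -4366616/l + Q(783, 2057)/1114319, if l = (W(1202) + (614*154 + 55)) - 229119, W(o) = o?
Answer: 2433038692473/74272704307 ≈ 32.758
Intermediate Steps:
l = -133306 (l = (1202 + (614*154 + 55)) - 229119 = (1202 + (94556 + 55)) - 229119 = (1202 + 94611) - 229119 = 95813 - 229119 = -133306)
-4366616/l + Q(783, 2057)/1114319 = -4366616/(-133306) + 2057/1114319 = -4366616*(-1/133306) + 2057*(1/1114319) = 2183308/66653 + 2057/1114319 = 2433038692473/74272704307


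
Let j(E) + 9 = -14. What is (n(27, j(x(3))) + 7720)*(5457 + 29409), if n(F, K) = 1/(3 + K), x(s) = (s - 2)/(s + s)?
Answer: 2691637767/10 ≈ 2.6916e+8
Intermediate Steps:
x(s) = (-2 + s)/(2*s) (x(s) = (-2 + s)/((2*s)) = (-2 + s)*(1/(2*s)) = (-2 + s)/(2*s))
j(E) = -23 (j(E) = -9 - 14 = -23)
(n(27, j(x(3))) + 7720)*(5457 + 29409) = (1/(3 - 23) + 7720)*(5457 + 29409) = (1/(-20) + 7720)*34866 = (-1/20 + 7720)*34866 = (154399/20)*34866 = 2691637767/10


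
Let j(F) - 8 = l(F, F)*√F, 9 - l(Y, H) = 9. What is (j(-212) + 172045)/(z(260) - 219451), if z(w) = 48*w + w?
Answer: -172053/206711 ≈ -0.83234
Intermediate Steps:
l(Y, H) = 0 (l(Y, H) = 9 - 1*9 = 9 - 9 = 0)
z(w) = 49*w
j(F) = 8 (j(F) = 8 + 0*√F = 8 + 0 = 8)
(j(-212) + 172045)/(z(260) - 219451) = (8 + 172045)/(49*260 - 219451) = 172053/(12740 - 219451) = 172053/(-206711) = 172053*(-1/206711) = -172053/206711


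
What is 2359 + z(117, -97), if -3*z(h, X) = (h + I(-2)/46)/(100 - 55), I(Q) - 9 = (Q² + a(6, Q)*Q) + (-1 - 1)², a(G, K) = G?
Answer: 14644003/6210 ≈ 2358.1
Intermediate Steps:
I(Q) = 13 + Q² + 6*Q (I(Q) = 9 + ((Q² + 6*Q) + (-1 - 1)²) = 9 + ((Q² + 6*Q) + (-2)²) = 9 + ((Q² + 6*Q) + 4) = 9 + (4 + Q² + 6*Q) = 13 + Q² + 6*Q)
z(h, X) = -1/1242 - h/135 (z(h, X) = -(h + (13 + (-2)² + 6*(-2))/46)/(3*(100 - 55)) = -(h + (13 + 4 - 12)*(1/46))/(3*45) = -(h + 5*(1/46))/(3*45) = -(h + 5/46)/(3*45) = -(5/46 + h)/(3*45) = -(1/414 + h/45)/3 = -1/1242 - h/135)
2359 + z(117, -97) = 2359 + (-1/1242 - 1/135*117) = 2359 + (-1/1242 - 13/15) = 2359 - 5387/6210 = 14644003/6210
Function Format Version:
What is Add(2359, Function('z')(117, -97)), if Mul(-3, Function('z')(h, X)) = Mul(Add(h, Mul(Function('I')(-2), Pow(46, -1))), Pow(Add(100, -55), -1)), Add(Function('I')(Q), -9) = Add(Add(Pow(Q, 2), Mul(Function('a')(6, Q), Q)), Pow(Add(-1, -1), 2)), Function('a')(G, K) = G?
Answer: Rational(14644003, 6210) ≈ 2358.1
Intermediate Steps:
Function('I')(Q) = Add(13, Pow(Q, 2), Mul(6, Q)) (Function('I')(Q) = Add(9, Add(Add(Pow(Q, 2), Mul(6, Q)), Pow(Add(-1, -1), 2))) = Add(9, Add(Add(Pow(Q, 2), Mul(6, Q)), Pow(-2, 2))) = Add(9, Add(Add(Pow(Q, 2), Mul(6, Q)), 4)) = Add(9, Add(4, Pow(Q, 2), Mul(6, Q))) = Add(13, Pow(Q, 2), Mul(6, Q)))
Function('z')(h, X) = Add(Rational(-1, 1242), Mul(Rational(-1, 135), h)) (Function('z')(h, X) = Mul(Rational(-1, 3), Mul(Add(h, Mul(Add(13, Pow(-2, 2), Mul(6, -2)), Pow(46, -1))), Pow(Add(100, -55), -1))) = Mul(Rational(-1, 3), Mul(Add(h, Mul(Add(13, 4, -12), Rational(1, 46))), Pow(45, -1))) = Mul(Rational(-1, 3), Mul(Add(h, Mul(5, Rational(1, 46))), Rational(1, 45))) = Mul(Rational(-1, 3), Mul(Add(h, Rational(5, 46)), Rational(1, 45))) = Mul(Rational(-1, 3), Mul(Add(Rational(5, 46), h), Rational(1, 45))) = Mul(Rational(-1, 3), Add(Rational(1, 414), Mul(Rational(1, 45), h))) = Add(Rational(-1, 1242), Mul(Rational(-1, 135), h)))
Add(2359, Function('z')(117, -97)) = Add(2359, Add(Rational(-1, 1242), Mul(Rational(-1, 135), 117))) = Add(2359, Add(Rational(-1, 1242), Rational(-13, 15))) = Add(2359, Rational(-5387, 6210)) = Rational(14644003, 6210)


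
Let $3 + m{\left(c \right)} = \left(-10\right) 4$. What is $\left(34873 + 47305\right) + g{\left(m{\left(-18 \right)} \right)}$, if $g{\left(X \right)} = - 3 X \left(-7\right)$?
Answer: $81275$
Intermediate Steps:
$m{\left(c \right)} = -43$ ($m{\left(c \right)} = -3 - 40 = -43$)
$g{\left(X \right)} = 21 X$
$\left(34873 + 47305\right) + g{\left(m{\left(-18 \right)} \right)} = \left(34873 + 47305\right) + 21 \left(-43\right) = 82178 - 903 = 81275$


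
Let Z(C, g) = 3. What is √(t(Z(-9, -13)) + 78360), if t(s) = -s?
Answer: √78357 ≈ 279.92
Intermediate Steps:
√(t(Z(-9, -13)) + 78360) = √(-1*3 + 78360) = √(-3 + 78360) = √78357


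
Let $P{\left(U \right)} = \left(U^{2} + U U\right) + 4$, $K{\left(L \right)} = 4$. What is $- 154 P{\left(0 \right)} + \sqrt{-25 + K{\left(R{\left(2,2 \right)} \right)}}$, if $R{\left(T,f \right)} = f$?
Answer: $-616 + i \sqrt{21} \approx -616.0 + 4.5826 i$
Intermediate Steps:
$P{\left(U \right)} = 4 + 2 U^{2}$ ($P{\left(U \right)} = \left(U^{2} + U^{2}\right) + 4 = 2 U^{2} + 4 = 4 + 2 U^{2}$)
$- 154 P{\left(0 \right)} + \sqrt{-25 + K{\left(R{\left(2,2 \right)} \right)}} = - 154 \left(4 + 2 \cdot 0^{2}\right) + \sqrt{-25 + 4} = - 154 \left(4 + 2 \cdot 0\right) + \sqrt{-21} = - 154 \left(4 + 0\right) + i \sqrt{21} = \left(-154\right) 4 + i \sqrt{21} = -616 + i \sqrt{21}$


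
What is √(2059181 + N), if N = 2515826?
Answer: √4575007 ≈ 2138.9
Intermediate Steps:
√(2059181 + N) = √(2059181 + 2515826) = √4575007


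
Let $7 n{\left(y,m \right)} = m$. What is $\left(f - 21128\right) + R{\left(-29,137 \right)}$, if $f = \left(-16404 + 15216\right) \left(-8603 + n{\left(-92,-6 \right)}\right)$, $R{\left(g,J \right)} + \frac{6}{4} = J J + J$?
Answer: $\frac{143068223}{14} \approx 1.0219 \cdot 10^{7}$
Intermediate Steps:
$n{\left(y,m \right)} = \frac{m}{7}$
$R{\left(g,J \right)} = - \frac{3}{2} + J + J^{2}$ ($R{\left(g,J \right)} = - \frac{3}{2} + \left(J J + J\right) = - \frac{3}{2} + \left(J^{2} + J\right) = - \frac{3}{2} + \left(J + J^{2}\right) = - \frac{3}{2} + J + J^{2}$)
$f = \frac{71549676}{7}$ ($f = \left(-16404 + 15216\right) \left(-8603 + \frac{1}{7} \left(-6\right)\right) = - 1188 \left(-8603 - \frac{6}{7}\right) = \left(-1188\right) \left(- \frac{60227}{7}\right) = \frac{71549676}{7} \approx 1.0221 \cdot 10^{7}$)
$\left(f - 21128\right) + R{\left(-29,137 \right)} = \left(\frac{71549676}{7} - 21128\right) + \left(- \frac{3}{2} + 137 + 137^{2}\right) = \frac{71401780}{7} + \left(- \frac{3}{2} + 137 + 18769\right) = \frac{71401780}{7} + \frac{37809}{2} = \frac{143068223}{14}$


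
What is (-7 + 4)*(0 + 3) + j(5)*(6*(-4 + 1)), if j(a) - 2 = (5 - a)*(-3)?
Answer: -45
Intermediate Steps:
j(a) = -13 + 3*a (j(a) = 2 + (5 - a)*(-3) = 2 + (-15 + 3*a) = -13 + 3*a)
(-7 + 4)*(0 + 3) + j(5)*(6*(-4 + 1)) = (-7 + 4)*(0 + 3) + (-13 + 3*5)*(6*(-4 + 1)) = -3*3 + (-13 + 15)*(6*(-3)) = -9 + 2*(-18) = -9 - 36 = -45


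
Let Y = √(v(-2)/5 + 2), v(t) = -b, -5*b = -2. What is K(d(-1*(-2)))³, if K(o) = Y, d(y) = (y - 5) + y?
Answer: 192*√3/125 ≈ 2.6604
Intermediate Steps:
b = ⅖ (b = -⅕*(-2) = ⅖ ≈ 0.40000)
v(t) = -⅖ (v(t) = -1*⅖ = -⅖)
d(y) = -5 + 2*y (d(y) = (-5 + y) + y = -5 + 2*y)
Y = 4*√3/5 (Y = √(-⅖/5 + 2) = √(-⅖*⅕ + 2) = √(-2/25 + 2) = √(48/25) = 4*√3/5 ≈ 1.3856)
K(o) = 4*√3/5
K(d(-1*(-2)))³ = (4*√3/5)³ = 192*√3/125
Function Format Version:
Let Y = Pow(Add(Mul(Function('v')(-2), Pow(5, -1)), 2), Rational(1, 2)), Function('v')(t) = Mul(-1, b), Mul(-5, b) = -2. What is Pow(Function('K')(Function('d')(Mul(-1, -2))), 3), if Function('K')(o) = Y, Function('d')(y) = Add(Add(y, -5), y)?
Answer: Mul(Rational(192, 125), Pow(3, Rational(1, 2))) ≈ 2.6604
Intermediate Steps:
b = Rational(2, 5) (b = Mul(Rational(-1, 5), -2) = Rational(2, 5) ≈ 0.40000)
Function('v')(t) = Rational(-2, 5) (Function('v')(t) = Mul(-1, Rational(2, 5)) = Rational(-2, 5))
Function('d')(y) = Add(-5, Mul(2, y)) (Function('d')(y) = Add(Add(-5, y), y) = Add(-5, Mul(2, y)))
Y = Mul(Rational(4, 5), Pow(3, Rational(1, 2))) (Y = Pow(Add(Mul(Rational(-2, 5), Pow(5, -1)), 2), Rational(1, 2)) = Pow(Add(Mul(Rational(-2, 5), Rational(1, 5)), 2), Rational(1, 2)) = Pow(Add(Rational(-2, 25), 2), Rational(1, 2)) = Pow(Rational(48, 25), Rational(1, 2)) = Mul(Rational(4, 5), Pow(3, Rational(1, 2))) ≈ 1.3856)
Function('K')(o) = Mul(Rational(4, 5), Pow(3, Rational(1, 2)))
Pow(Function('K')(Function('d')(Mul(-1, -2))), 3) = Pow(Mul(Rational(4, 5), Pow(3, Rational(1, 2))), 3) = Mul(Rational(192, 125), Pow(3, Rational(1, 2)))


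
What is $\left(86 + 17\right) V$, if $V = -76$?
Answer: $-7828$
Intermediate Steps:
$\left(86 + 17\right) V = \left(86 + 17\right) \left(-76\right) = 103 \left(-76\right) = -7828$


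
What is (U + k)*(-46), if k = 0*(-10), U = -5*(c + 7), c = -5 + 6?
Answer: 1840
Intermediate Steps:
c = 1
U = -40 (U = -5*(1 + 7) = -5*8 = -40)
k = 0
(U + k)*(-46) = (-40 + 0)*(-46) = -40*(-46) = 1840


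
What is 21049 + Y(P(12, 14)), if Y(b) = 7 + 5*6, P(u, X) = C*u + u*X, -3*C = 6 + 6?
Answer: 21086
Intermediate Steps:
C = -4 (C = -(6 + 6)/3 = -⅓*12 = -4)
P(u, X) = -4*u + X*u (P(u, X) = -4*u + u*X = -4*u + X*u)
Y(b) = 37 (Y(b) = 7 + 30 = 37)
21049 + Y(P(12, 14)) = 21049 + 37 = 21086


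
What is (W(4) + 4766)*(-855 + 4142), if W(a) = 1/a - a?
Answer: 62614063/4 ≈ 1.5654e+7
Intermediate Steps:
(W(4) + 4766)*(-855 + 4142) = ((1/4 - 1*4) + 4766)*(-855 + 4142) = ((1/4 - 4) + 4766)*3287 = (-15/4 + 4766)*3287 = (19049/4)*3287 = 62614063/4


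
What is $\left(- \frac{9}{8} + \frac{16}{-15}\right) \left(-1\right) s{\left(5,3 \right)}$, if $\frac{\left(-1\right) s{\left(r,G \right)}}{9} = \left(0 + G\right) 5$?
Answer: $- \frac{2367}{8} \approx -295.88$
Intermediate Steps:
$s{\left(r,G \right)} = - 45 G$ ($s{\left(r,G \right)} = - 9 \left(0 + G\right) 5 = - 9 G 5 = - 9 \cdot 5 G = - 45 G$)
$\left(- \frac{9}{8} + \frac{16}{-15}\right) \left(-1\right) s{\left(5,3 \right)} = \left(- \frac{9}{8} + \frac{16}{-15}\right) \left(-1\right) \left(\left(-45\right) 3\right) = \left(\left(-9\right) \frac{1}{8} + 16 \left(- \frac{1}{15}\right)\right) \left(-1\right) \left(-135\right) = \left(- \frac{9}{8} - \frac{16}{15}\right) \left(-1\right) \left(-135\right) = \left(- \frac{263}{120}\right) \left(-1\right) \left(-135\right) = \frac{263}{120} \left(-135\right) = - \frac{2367}{8}$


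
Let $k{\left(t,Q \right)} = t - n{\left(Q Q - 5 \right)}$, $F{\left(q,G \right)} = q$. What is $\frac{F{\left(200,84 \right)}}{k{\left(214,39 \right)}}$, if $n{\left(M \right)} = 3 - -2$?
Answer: $\frac{200}{209} \approx 0.95694$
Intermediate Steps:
$n{\left(M \right)} = 5$ ($n{\left(M \right)} = 3 + 2 = 5$)
$k{\left(t,Q \right)} = -5 + t$ ($k{\left(t,Q \right)} = t - 5 = -5 + t$)
$\frac{F{\left(200,84 \right)}}{k{\left(214,39 \right)}} = \frac{200}{-5 + 214} = \frac{200}{209}$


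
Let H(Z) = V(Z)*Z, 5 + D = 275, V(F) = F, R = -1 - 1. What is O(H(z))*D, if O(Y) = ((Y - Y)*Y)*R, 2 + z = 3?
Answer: 0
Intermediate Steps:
R = -2
D = 270 (D = -5 + 275 = 270)
z = 1 (z = -2 + 3 = 1)
H(Z) = Z² (H(Z) = Z*Z = Z²)
O(Y) = 0 (O(Y) = ((Y - Y)*Y)*(-2) = (0*Y)*(-2) = 0*(-2) = 0)
O(H(z))*D = 0*270 = 0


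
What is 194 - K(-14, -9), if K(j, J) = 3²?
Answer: 185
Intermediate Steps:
K(j, J) = 9
194 - K(-14, -9) = 194 - 1*9 = 194 - 9 = 185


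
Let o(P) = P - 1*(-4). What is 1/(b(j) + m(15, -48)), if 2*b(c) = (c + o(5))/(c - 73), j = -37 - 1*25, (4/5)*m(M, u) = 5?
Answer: 540/3481 ≈ 0.15513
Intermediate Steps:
m(M, u) = 25/4 (m(M, u) = (5/4)*5 = 25/4)
j = -62 (j = -37 - 25 = -62)
o(P) = 4 + P (o(P) = P + 4 = 4 + P)
b(c) = (9 + c)/(2*(-73 + c)) (b(c) = ((c + (4 + 5))/(c - 73))/2 = ((c + 9)/(-73 + c))/2 = ((9 + c)/(-73 + c))/2 = (9 + c)/(2*(-73 + c)))
1/(b(j) + m(15, -48)) = 1/((9 - 62)/(2*(-73 - 62)) + 25/4) = 1/((½)*(-53)/(-135) + 25/4) = 1/((½)*(-1/135)*(-53) + 25/4) = 1/(53/270 + 25/4) = 1/(3481/540) = 540/3481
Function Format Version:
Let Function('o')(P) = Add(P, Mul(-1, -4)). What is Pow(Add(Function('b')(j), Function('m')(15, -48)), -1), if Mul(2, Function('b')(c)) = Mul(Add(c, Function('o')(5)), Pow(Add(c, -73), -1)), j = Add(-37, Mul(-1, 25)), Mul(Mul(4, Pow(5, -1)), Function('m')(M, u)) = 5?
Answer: Rational(540, 3481) ≈ 0.15513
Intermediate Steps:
Function('m')(M, u) = Rational(25, 4) (Function('m')(M, u) = Mul(Rational(5, 4), 5) = Rational(25, 4))
j = -62 (j = Add(-37, -25) = -62)
Function('o')(P) = Add(4, P) (Function('o')(P) = Add(P, 4) = Add(4, P))
Function('b')(c) = Mul(Rational(1, 2), Pow(Add(-73, c), -1), Add(9, c)) (Function('b')(c) = Mul(Rational(1, 2), Mul(Add(c, Add(4, 5)), Pow(Add(c, -73), -1))) = Mul(Rational(1, 2), Mul(Add(c, 9), Pow(Add(-73, c), -1))) = Mul(Rational(1, 2), Mul(Add(9, c), Pow(Add(-73, c), -1))) = Mul(Rational(1, 2), Mul(Pow(Add(-73, c), -1), Add(9, c))) = Mul(Rational(1, 2), Pow(Add(-73, c), -1), Add(9, c)))
Pow(Add(Function('b')(j), Function('m')(15, -48)), -1) = Pow(Add(Mul(Rational(1, 2), Pow(Add(-73, -62), -1), Add(9, -62)), Rational(25, 4)), -1) = Pow(Add(Mul(Rational(1, 2), Pow(-135, -1), -53), Rational(25, 4)), -1) = Pow(Add(Mul(Rational(1, 2), Rational(-1, 135), -53), Rational(25, 4)), -1) = Pow(Add(Rational(53, 270), Rational(25, 4)), -1) = Pow(Rational(3481, 540), -1) = Rational(540, 3481)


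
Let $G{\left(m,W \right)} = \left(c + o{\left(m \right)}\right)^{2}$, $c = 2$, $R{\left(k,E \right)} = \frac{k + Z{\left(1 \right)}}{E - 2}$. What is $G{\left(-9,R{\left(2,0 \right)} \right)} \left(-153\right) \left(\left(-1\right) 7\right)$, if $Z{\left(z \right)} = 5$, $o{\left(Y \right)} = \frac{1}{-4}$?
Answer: $\frac{52479}{16} \approx 3279.9$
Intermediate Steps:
$o{\left(Y \right)} = - \frac{1}{4}$
$R{\left(k,E \right)} = \frac{5 + k}{-2 + E}$ ($R{\left(k,E \right)} = \frac{k + 5}{E - 2} = \frac{5 + k}{-2 + E}$)
$G{\left(m,W \right)} = \frac{49}{16}$ ($G{\left(m,W \right)} = \left(2 - \frac{1}{4}\right)^{2} = \left(\frac{7}{4}\right)^{2} = \frac{49}{16}$)
$G{\left(-9,R{\left(2,0 \right)} \right)} \left(-153\right) \left(\left(-1\right) 7\right) = \frac{49}{16} \left(-153\right) \left(\left(-1\right) 7\right) = \left(- \frac{7497}{16}\right) \left(-7\right) = \frac{52479}{16}$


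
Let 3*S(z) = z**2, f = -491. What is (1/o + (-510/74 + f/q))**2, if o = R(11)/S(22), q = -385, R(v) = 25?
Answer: 31968009616/45657005625 ≈ 0.70018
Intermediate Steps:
S(z) = z**2/3
o = 75/484 (o = 25/(((1/3)*22**2)) = 25/(((1/3)*484)) = 25/(484/3) = 25*(3/484) = 75/484 ≈ 0.15496)
(1/o + (-510/74 + f/q))**2 = (1/(75/484) + (-510/74 - 491/(-385)))**2 = (484/75 + (-510*1/74 - 491*(-1/385)))**2 = (484/75 + (-255/37 + 491/385))**2 = (484/75 - 80008/14245)**2 = (178796/213675)**2 = 31968009616/45657005625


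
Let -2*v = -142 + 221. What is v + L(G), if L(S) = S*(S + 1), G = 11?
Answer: 185/2 ≈ 92.500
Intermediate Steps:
L(S) = S*(1 + S)
v = -79/2 (v = -(-142 + 221)/2 = -1/2*79 = -79/2 ≈ -39.500)
v + L(G) = -79/2 + 11*(1 + 11) = -79/2 + 11*12 = -79/2 + 132 = 185/2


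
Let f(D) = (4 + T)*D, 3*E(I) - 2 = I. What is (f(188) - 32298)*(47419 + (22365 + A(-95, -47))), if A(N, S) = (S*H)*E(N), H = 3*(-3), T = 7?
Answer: -1713164330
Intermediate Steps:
E(I) = 2/3 + I/3
H = -9
f(D) = 11*D (f(D) = (4 + 7)*D = 11*D)
A(N, S) = -9*S*(2/3 + N/3) (A(N, S) = (S*(-9))*(2/3 + N/3) = (-9*S)*(2/3 + N/3) = -9*S*(2/3 + N/3))
(f(188) - 32298)*(47419 + (22365 + A(-95, -47))) = (11*188 - 32298)*(47419 + (22365 - 3*(-47)*(2 - 95))) = (2068 - 32298)*(47419 + (22365 - 3*(-47)*(-93))) = -30230*(47419 + (22365 - 13113)) = -30230*(47419 + 9252) = -30230*56671 = -1713164330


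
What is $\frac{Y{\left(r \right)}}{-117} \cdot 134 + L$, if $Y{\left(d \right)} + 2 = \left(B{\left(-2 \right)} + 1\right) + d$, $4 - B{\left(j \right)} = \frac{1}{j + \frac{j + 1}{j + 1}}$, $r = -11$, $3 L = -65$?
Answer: $- \frac{1597}{117} \approx -13.65$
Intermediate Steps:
$L = - \frac{65}{3}$ ($L = \frac{1}{3} \left(-65\right) = - \frac{65}{3} \approx -21.667$)
$B{\left(j \right)} = 4 - \frac{1}{1 + j}$ ($B{\left(j \right)} = 4 - \frac{1}{j + \frac{j + 1}{j + 1}} = 4 - \frac{1}{j + \frac{1 + j}{1 + j}} = 4 - \frac{1}{j + 1} = 4 - \frac{1}{1 + j}$)
$Y{\left(d \right)} = 4 + d$ ($Y{\left(d \right)} = -2 + \left(\left(\frac{3 + 4 \left(-2\right)}{1 - 2} + 1\right) + d\right) = -2 + \left(\left(\frac{3 - 8}{-1} + 1\right) + d\right) = -2 + \left(\left(\left(-1\right) \left(-5\right) + 1\right) + d\right) = -2 + \left(\left(5 + 1\right) + d\right) = -2 + \left(6 + d\right) = 4 + d$)
$\frac{Y{\left(r \right)}}{-117} \cdot 134 + L = \frac{4 - 11}{-117} \cdot 134 - \frac{65}{3} = \left(-7\right) \left(- \frac{1}{117}\right) 134 - \frac{65}{3} = \frac{7}{117} \cdot 134 - \frac{65}{3} = \frac{938}{117} - \frac{65}{3} = - \frac{1597}{117}$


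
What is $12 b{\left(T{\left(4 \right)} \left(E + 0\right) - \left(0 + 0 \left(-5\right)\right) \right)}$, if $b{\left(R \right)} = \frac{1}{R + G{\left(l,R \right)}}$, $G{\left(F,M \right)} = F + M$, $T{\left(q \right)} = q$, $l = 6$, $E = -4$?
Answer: $- \frac{6}{13} \approx -0.46154$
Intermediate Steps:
$b{\left(R \right)} = \frac{1}{6 + 2 R}$ ($b{\left(R \right)} = \frac{1}{R + \left(6 + R\right)} = \frac{1}{6 + 2 R}$)
$12 b{\left(T{\left(4 \right)} \left(E + 0\right) - \left(0 + 0 \left(-5\right)\right) \right)} = 12 \frac{1}{2 \left(3 + \left(4 \left(-4 + 0\right) - \left(0 + 0 \left(-5\right)\right)\right)\right)} = 12 \frac{1}{2 \left(3 + \left(4 \left(-4\right) - \left(0 + 0\right)\right)\right)} = 12 \frac{1}{2 \left(3 - 16\right)} = 12 \frac{1}{2 \left(-13\right)} = 12 \cdot \frac{1}{2} \left(- \frac{1}{13}\right) = 12 \left(- \frac{1}{26}\right) = - \frac{6}{13}$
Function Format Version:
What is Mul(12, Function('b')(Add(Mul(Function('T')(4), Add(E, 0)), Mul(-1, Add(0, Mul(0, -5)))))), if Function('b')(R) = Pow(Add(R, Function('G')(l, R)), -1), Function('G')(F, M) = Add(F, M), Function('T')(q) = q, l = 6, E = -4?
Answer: Rational(-6, 13) ≈ -0.46154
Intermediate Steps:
Function('b')(R) = Pow(Add(6, Mul(2, R)), -1) (Function('b')(R) = Pow(Add(R, Add(6, R)), -1) = Pow(Add(6, Mul(2, R)), -1))
Mul(12, Function('b')(Add(Mul(Function('T')(4), Add(E, 0)), Mul(-1, Add(0, Mul(0, -5)))))) = Mul(12, Mul(Rational(1, 2), Pow(Add(3, Add(Mul(4, Add(-4, 0)), Mul(-1, Add(0, Mul(0, -5))))), -1))) = Mul(12, Mul(Rational(1, 2), Pow(Add(3, Add(Mul(4, -4), Mul(-1, Add(0, 0)))), -1))) = Mul(12, Mul(Rational(1, 2), Pow(Add(3, Add(-16, Mul(-1, 0))), -1))) = Mul(12, Mul(Rational(1, 2), Pow(Add(3, Add(-16, 0)), -1))) = Mul(12, Mul(Rational(1, 2), Pow(Add(3, -16), -1))) = Mul(12, Mul(Rational(1, 2), Pow(-13, -1))) = Mul(12, Mul(Rational(1, 2), Rational(-1, 13))) = Mul(12, Rational(-1, 26)) = Rational(-6, 13)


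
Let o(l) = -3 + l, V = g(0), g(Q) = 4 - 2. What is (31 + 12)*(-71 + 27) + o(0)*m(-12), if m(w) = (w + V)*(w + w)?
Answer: -2612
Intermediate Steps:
g(Q) = 2
V = 2
m(w) = 2*w*(2 + w) (m(w) = (w + 2)*(w + w) = (2 + w)*(2*w) = 2*w*(2 + w))
(31 + 12)*(-71 + 27) + o(0)*m(-12) = (31 + 12)*(-71 + 27) + (-3 + 0)*(2*(-12)*(2 - 12)) = 43*(-44) - 6*(-12)*(-10) = -1892 - 3*240 = -1892 - 720 = -2612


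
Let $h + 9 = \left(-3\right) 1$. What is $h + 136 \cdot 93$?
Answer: $12636$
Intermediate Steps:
$h = -12$ ($h = -9 - 3 = -12$)
$h + 136 \cdot 93 = -12 + 136 \cdot 93 = -12 + 12648 = 12636$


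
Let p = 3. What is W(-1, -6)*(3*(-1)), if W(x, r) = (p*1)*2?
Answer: -18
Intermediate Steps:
W(x, r) = 6 (W(x, r) = (3*1)*2 = 3*2 = 6)
W(-1, -6)*(3*(-1)) = 6*(3*(-1)) = 6*(-3) = -18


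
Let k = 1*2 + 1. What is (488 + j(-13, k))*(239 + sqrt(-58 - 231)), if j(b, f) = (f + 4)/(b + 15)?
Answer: 234937/2 + 16711*I/2 ≈ 1.1747e+5 + 8355.5*I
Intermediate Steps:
k = 3 (k = 2 + 1 = 3)
j(b, f) = (4 + f)/(15 + b)
(488 + j(-13, k))*(239 + sqrt(-58 - 231)) = (488 + (4 + 3)/(15 - 13))*(239 + sqrt(-58 - 231)) = (488 + 7/2)*(239 + sqrt(-289)) = (488 + (1/2)*7)*(239 + 17*I) = (488 + 7/2)*(239 + 17*I) = 983*(239 + 17*I)/2 = 234937/2 + 16711*I/2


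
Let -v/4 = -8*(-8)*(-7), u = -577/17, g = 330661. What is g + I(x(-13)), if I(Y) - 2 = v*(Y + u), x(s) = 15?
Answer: 5044247/17 ≈ 2.9672e+5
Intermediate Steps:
u = -577/17 (u = -577*1/17 = -577/17 ≈ -33.941)
v = 1792 (v = -4*(-8*(-8))*(-7) = -256*(-7) = -4*(-448) = 1792)
I(Y) = -1033950/17 + 1792*Y (I(Y) = 2 + 1792*(Y - 577/17) = 2 + 1792*(-577/17 + Y) = 2 + (-1033984/17 + 1792*Y) = -1033950/17 + 1792*Y)
g + I(x(-13)) = 330661 + (-1033950/17 + 1792*15) = 330661 + (-1033950/17 + 26880) = 330661 - 576990/17 = 5044247/17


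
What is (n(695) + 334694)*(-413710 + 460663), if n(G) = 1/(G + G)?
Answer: 21843693507933/1390 ≈ 1.5715e+10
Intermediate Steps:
n(G) = 1/(2*G)
(n(695) + 334694)*(-413710 + 460663) = ((½)/695 + 334694)*(-413710 + 460663) = ((½)*(1/695) + 334694)*46953 = (1/1390 + 334694)*46953 = (465224661/1390)*46953 = 21843693507933/1390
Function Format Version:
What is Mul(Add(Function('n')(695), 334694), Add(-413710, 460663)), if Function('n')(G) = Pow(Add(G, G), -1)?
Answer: Rational(21843693507933, 1390) ≈ 1.5715e+10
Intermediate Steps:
Function('n')(G) = Mul(Rational(1, 2), Pow(G, -1)) (Function('n')(G) = Pow(Mul(2, G), -1) = Mul(Rational(1, 2), Pow(G, -1)))
Mul(Add(Function('n')(695), 334694), Add(-413710, 460663)) = Mul(Add(Mul(Rational(1, 2), Pow(695, -1)), 334694), Add(-413710, 460663)) = Mul(Add(Mul(Rational(1, 2), Rational(1, 695)), 334694), 46953) = Mul(Add(Rational(1, 1390), 334694), 46953) = Mul(Rational(465224661, 1390), 46953) = Rational(21843693507933, 1390)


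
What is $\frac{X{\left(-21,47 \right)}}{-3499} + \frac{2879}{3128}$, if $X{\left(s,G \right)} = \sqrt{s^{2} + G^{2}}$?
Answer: $\frac{2879}{3128} - \frac{5 \sqrt{106}}{3499} \approx 0.90568$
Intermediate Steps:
$X{\left(s,G \right)} = \sqrt{G^{2} + s^{2}}$
$\frac{X{\left(-21,47 \right)}}{-3499} + \frac{2879}{3128} = \frac{\sqrt{47^{2} + \left(-21\right)^{2}}}{-3499} + \frac{2879}{3128} = \sqrt{2209 + 441} \left(- \frac{1}{3499}\right) + 2879 \cdot \frac{1}{3128} = \sqrt{2650} \left(- \frac{1}{3499}\right) + \frac{2879}{3128} = 5 \sqrt{106} \left(- \frac{1}{3499}\right) + \frac{2879}{3128} = - \frac{5 \sqrt{106}}{3499} + \frac{2879}{3128} = \frac{2879}{3128} - \frac{5 \sqrt{106}}{3499}$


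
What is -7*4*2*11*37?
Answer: -22792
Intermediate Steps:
-7*4*2*11*37 = -56*11*37 = -7*88*37 = -616*37 = -22792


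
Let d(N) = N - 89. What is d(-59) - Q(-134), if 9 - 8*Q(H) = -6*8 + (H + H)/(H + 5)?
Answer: -159821/1032 ≈ -154.87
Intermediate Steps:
Q(H) = 57/8 - H/(4*(5 + H)) (Q(H) = 9/8 - (-6*8 + (H + H)/(H + 5))/8 = 9/8 - (-48 + (2*H)/(5 + H))/8 = 9/8 - (-48 + 2*H/(5 + H))/8 = 9/8 + (6 - H/(4*(5 + H))) = 57/8 - H/(4*(5 + H)))
d(N) = -89 + N
d(-59) - Q(-134) = (-89 - 59) - 5*(57 + 11*(-134))/(8*(5 - 134)) = -148 - 5*(57 - 1474)/(8*(-129)) = -148 - 5*(-1)*(-1417)/(8*129) = -148 - 1*7085/1032 = -148 - 7085/1032 = -159821/1032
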